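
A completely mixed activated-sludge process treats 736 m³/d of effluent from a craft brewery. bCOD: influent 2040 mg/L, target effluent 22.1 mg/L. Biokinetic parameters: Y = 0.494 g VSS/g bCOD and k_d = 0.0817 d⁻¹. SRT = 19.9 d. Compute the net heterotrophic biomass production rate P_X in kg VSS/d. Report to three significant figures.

P_X ≈ 279 kg VSS/d

Correct the yield for decay: Y_obs = Y/(1 + k_d θ_c) = 0.494 / (1 + 0.0817 × 19.9) = 0.494 / 2.626 = 0.1881.
ΔS = 2040 − 22.1 = 2018 mg/L, so the substrate removal rate is 736 × 2018/1000 = 1485 kg bCOD/d.
Biomass produced: P_X = Y_obs·Q·ΔS = 0.1881 × 1485 ≈ 279.4 kg VSS/d.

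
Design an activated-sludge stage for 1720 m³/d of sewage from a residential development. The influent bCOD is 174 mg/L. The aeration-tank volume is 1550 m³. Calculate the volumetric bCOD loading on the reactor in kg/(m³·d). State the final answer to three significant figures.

Volumetric loading L_v = Q·S₀ / V = 1720 × 174 g/m³ / 1550 m³ = 193.1 g/(m³·d) = 0.1931 kg bCOD/(m³·d).

L_v ≈ 0.193 kg bCOD/(m³·d)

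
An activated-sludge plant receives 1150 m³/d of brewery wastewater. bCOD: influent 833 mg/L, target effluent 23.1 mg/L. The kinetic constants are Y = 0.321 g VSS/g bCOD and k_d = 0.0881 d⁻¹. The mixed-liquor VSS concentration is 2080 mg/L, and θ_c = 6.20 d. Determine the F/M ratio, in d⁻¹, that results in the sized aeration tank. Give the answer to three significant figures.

F/M ≈ 0.799 d⁻¹

From the SRT design equation V = Y Q (S₀−S) θ_c / [X (1 + k_d θ_c)] = 0.321 × 1150 × (833 − 23.1) × 6.20 / [2080 × (1 + 0.0881 × 6.20)] = 1.85×10^6 / 3216 = 576.4 m³.
Food-to-microorganism ratio F/M = Q S₀ / (V X) = 1150 × 833 / (576.4 × 2080) = 0.7991 d⁻¹.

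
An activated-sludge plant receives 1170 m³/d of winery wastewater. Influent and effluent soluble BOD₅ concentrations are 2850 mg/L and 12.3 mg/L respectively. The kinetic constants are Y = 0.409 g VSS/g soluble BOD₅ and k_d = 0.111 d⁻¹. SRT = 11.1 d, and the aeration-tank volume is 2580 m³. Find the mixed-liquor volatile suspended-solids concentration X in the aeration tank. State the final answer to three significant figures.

X ≈ 2620 mg/L

X = Y·Q·ΔS·θ_c / [V·(1 + k_d θ_c)] = 0.409 × 1170 × (2850 − 12.3) × 11.1 / [2580 × (1 + 0.111 × 11.1)] = 2617 mg/L.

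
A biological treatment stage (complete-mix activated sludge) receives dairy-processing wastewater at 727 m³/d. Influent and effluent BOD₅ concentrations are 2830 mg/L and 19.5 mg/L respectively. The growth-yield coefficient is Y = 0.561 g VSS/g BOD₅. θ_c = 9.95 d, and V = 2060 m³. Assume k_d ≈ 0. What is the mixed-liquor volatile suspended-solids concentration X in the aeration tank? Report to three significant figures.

Without decay, X = Y Q (S₀−S) θ_c / V = 0.561 × 727 × (2830 − 19.5) × 9.95 / 2060 = 5537 mg/L.

X ≈ 5540 mg/L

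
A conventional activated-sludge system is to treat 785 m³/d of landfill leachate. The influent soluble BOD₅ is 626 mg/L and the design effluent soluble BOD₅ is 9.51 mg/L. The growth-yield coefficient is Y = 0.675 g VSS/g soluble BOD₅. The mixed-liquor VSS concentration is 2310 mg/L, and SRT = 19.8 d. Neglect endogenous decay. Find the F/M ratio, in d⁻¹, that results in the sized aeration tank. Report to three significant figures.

Biomass mass balance (decay neglected): V·X = Y·Q·(S₀ − S)·θ_c, so V = 0.675 × 785 × (626 − 9.51) × 19.8 / 2310 = 2800 m³.
F/M = applied load / biomass = Q·S₀/(V·X) = 785 × 626 / (2800 × 2310) = 0.07598 d⁻¹.

F/M ≈ 0.0760 d⁻¹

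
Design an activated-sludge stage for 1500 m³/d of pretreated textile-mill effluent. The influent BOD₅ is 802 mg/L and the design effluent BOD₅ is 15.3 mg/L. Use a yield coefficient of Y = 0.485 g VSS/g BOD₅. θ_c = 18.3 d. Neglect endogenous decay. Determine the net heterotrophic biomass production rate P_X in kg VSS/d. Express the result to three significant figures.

P_X ≈ 572 kg VSS/d

Since k_d ≈ 0, Y_obs = Y = 0.485 g VSS/g BOD₅.
ΔS = 802 − 15.3 = 786.7 mg/L, so the substrate removal rate is 1500 × 786.7/1000 = 1180 kg BOD₅/d.
Biomass produced: P_X = Y_obs·Q·ΔS = 0.4850 × 1180 ≈ 572.3 kg VSS/d.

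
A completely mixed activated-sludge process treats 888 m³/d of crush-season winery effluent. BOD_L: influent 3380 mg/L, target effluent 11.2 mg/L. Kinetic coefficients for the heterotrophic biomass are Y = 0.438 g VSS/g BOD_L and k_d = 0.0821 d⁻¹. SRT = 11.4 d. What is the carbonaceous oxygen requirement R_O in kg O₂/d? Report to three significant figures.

Correct the yield for decay: Y_obs = Y/(1 + k_d θ_c) = 0.438 / (1 + 0.0821 × 11.4) = 0.438 / 1.936 = 0.2262.
Mass of BOD_L removed per day: Q(S₀ − S) = 888 × 3369 g/m³ = 2991 kg/d.
P_X = Y_obs·Q·(S₀ − S) = 0.2262 × 2991 = 676.8 kg VSS/d.
R_O = Q·ΔS − 1.42 P_X = 2991 − 961.1 = 2030 kg O₂/d.

R_O ≈ 2030 kg O₂/d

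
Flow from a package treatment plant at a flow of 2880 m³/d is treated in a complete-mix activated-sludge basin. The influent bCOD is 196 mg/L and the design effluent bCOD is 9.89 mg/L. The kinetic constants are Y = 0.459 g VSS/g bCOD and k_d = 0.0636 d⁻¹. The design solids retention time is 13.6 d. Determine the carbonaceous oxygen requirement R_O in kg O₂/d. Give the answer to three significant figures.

Y_obs = Y / (1 + k_d θ_c) = 0.459 / (1 + 0.0636 × 13.6) = 0.459 / 1.865 = 0.2461.
Substrate removed = Q·(S₀ − S) = 2880 m³/d × (196 − 9.89) g/m³ = 5.36×10^5 g/d = 536.0 kg/d.
P_X = Y_obs·Q·(S₀ − S) = 0.2461 × 536.0 = 131.9 kg VSS/d.
Carbonaceous O₂ demand = substrate oxidised − cell-mass equivalent = 536.0 − 1.42 × 131.9 = 348.7 kg O₂/d.

R_O ≈ 349 kg O₂/d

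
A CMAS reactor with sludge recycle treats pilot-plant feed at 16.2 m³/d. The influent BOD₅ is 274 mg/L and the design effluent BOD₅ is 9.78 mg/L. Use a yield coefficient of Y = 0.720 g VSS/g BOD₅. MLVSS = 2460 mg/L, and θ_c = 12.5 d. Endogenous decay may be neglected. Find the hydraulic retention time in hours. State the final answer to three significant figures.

τ ≈ 23.2 h

With k_d = 0 the design equation reduces to V = Y Q (S₀−S) θ_c / X = 0.720 × 16.2 × (274 − 9.78) × 12.5 / 2460 = 15.66 m³.
HRT = V/Q = 15.66 m³ / 16.2 m³·d⁻¹ = 0.9667 d × 24 = 23.20 h.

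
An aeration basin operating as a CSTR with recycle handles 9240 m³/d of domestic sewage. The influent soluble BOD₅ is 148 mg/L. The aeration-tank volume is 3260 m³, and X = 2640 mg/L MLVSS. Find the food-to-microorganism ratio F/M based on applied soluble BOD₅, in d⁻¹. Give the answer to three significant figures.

F/M = Q·S₀ / (V·X) = 9240 × 148 / (3260 × 2640) = 0.1589 g soluble BOD₅·(g VSS·d)⁻¹.

F/M ≈ 0.159 d⁻¹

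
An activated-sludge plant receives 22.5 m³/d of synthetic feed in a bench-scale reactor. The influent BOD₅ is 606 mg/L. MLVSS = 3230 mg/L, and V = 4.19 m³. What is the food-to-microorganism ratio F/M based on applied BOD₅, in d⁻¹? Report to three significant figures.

F/M ≈ 1.01 d⁻¹

F/M = applied load / biomass = Q·S₀/(V·X) = 22.5 × 606 / (4.190 × 3230) = 1.007 d⁻¹.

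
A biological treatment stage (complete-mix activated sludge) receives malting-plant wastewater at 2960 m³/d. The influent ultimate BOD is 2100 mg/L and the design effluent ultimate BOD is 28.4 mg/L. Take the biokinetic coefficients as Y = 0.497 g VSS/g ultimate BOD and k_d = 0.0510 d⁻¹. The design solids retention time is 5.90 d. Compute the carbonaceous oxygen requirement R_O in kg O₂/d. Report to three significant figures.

The observed yield is Y_obs = Y/(1 + k_d·θ_c) = 0.497 / (1 + 0.0510 × 5.90) = 0.497 / 1.301 = 0.3820 g VSS per g ultimate BOD removed.
Mass of ultimate BOD removed per day: Q(S₀ − S) = 2960 × 2072 g/m³ = 6132 kg/d.
Biomass synthesised: P_X = Y_obs × 6132 = 2343 kg VSS/d.
R_O = Q·ΔS − 1.42 P_X = 6132 − 3327 = 2805 kg O₂/d.

R_O ≈ 2810 kg O₂/d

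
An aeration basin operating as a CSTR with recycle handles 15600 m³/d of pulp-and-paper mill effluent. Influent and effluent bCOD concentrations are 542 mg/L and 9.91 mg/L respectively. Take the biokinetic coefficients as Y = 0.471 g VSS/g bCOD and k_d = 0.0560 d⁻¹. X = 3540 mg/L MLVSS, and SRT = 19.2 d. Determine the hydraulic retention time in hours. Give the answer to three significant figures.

From the SRT design equation V = Y Q (S₀−S) θ_c / [X (1 + k_d θ_c)] = 0.471 × 15600 × (542 − 9.91) × 19.2 / [3540 × (1 + 0.0560 × 19.2)] = 7.51×10^7 / 7346 = 10218 m³.
τ = V/Q = 10218/15600 = 0.6550 d, or 15.72 h.

τ ≈ 15.7 h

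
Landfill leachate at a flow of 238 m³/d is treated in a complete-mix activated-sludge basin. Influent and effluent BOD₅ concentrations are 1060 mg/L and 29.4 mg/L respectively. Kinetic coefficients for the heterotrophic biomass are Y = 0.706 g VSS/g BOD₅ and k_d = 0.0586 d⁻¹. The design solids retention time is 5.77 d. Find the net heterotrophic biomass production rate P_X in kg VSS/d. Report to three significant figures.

Correct the yield for decay: Y_obs = Y/(1 + k_d θ_c) = 0.706 / (1 + 0.0586 × 5.77) = 0.706 / 1.338 = 0.5276.
Mass of BOD₅ removed per day: Q(S₀ − S) = 238 × 1031 g/m³ = 245.3 kg/d.
Biomass produced: P_X = Y_obs·Q·ΔS = 0.5276 × 245.3 ≈ 129.4 kg VSS/d.

P_X ≈ 129 kg VSS/d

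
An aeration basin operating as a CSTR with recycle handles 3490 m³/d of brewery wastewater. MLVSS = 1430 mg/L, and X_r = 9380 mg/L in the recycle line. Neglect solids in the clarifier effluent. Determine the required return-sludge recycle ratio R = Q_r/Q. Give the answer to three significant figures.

Solids balance on the clarifier gives (1+R)X = R·X_r, so R = X/(X_r − X) = 1430 / (9380 − 1430) = 0.1799.

R ≈ 0.180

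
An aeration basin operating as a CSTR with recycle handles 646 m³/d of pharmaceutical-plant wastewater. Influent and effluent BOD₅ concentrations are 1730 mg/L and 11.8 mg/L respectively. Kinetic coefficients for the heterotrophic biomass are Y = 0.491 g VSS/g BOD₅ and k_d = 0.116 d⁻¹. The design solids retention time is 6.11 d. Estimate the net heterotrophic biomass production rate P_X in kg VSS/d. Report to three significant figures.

P_X ≈ 319 kg VSS/d

The observed yield is Y_obs = Y/(1 + k_d·θ_c) = 0.491 / (1 + 0.116 × 6.11) = 0.491 / 1.709 = 0.2873 g VSS per g BOD₅ removed.
Q·(S₀ − S) = 646 × (1730 − 11.8) × 10⁻³ = 1110 kg/d removed.
So the net sludge growth is P_X = 0.2873 × 1110 = 318.9 kg VSS/d.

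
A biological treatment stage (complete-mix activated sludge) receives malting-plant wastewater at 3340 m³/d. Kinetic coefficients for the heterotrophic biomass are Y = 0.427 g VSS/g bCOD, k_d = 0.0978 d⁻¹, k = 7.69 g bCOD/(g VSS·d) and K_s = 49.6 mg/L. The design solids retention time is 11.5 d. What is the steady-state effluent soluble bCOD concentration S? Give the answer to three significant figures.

For a completely mixed reactor with recycle the Lawrence–McCarty relation gives S = K_s·(1 + k_d·θ_c) / [θ_c·(Y·k − k_d) − 1] = 49.6 × (1 + 0.0978 × 11.5) / [11.5 × (0.427 × 7.69 − 0.0978) − 1] = 105.4 / 35.64 = 2.957 mg/L.

S ≈ 2.96 mg/L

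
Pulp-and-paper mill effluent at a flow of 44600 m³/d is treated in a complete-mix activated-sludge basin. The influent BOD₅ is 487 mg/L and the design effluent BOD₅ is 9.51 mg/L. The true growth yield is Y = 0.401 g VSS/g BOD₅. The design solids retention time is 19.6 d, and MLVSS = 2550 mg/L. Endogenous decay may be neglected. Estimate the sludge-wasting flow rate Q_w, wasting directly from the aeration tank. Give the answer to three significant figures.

With k_d = 0 the design equation reduces to V = Y Q (S₀−S) θ_c / X = 0.401 × 44600 × (487 − 9.51) × 19.6 / 2550 = 65639 m³.
Wasting from the aeration tank: Q_w = V / θ_c = 65639 / 19.6 = 3349 m³/d.

Q_w ≈ 3350 m³/d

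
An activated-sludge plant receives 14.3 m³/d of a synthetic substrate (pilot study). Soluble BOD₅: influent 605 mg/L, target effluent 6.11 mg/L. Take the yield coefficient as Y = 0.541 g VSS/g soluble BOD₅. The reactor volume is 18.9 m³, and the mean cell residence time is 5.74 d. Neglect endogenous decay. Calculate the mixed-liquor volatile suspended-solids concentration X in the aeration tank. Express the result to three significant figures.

X = Y·Q·ΔS·θ_c / V = 0.541 × 14.3 × (605 − 6.11) × 5.74 / 18.9 = 1407 mg/L.

X ≈ 1410 mg/L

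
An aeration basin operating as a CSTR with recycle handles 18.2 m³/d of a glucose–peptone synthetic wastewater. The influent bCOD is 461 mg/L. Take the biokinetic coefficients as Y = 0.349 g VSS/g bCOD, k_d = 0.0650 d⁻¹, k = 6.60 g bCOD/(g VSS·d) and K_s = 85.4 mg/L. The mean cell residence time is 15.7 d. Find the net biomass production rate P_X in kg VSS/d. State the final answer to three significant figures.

P_X ≈ 1.43 kg VSS/d

For a completely mixed reactor with recycle the Lawrence–McCarty relation gives S = K_s·(1 + k_d·θ_c) / [θ_c·(Y·k − k_d) − 1] = 85.4 × (1 + 0.0650 × 15.7) / [15.7 × (0.349 × 6.60 − 0.0650) − 1] = 172.6 / 34.14 = 5.054 mg/L.
The observed yield is Y_obs = Y/(1 + k_d·θ_c) = 0.349 / (1 + 0.0650 × 15.7) = 0.349 / 2.021 = 0.1727 g VSS per g bCOD removed.
Mass of bCOD removed per day: Q(S₀ − S) = 18.2 × 455.9 g/m³ = 8.298 kg/d.
So the net sludge growth is P_X = 0.1727 × 8.298 = 1.433 kg VSS/d.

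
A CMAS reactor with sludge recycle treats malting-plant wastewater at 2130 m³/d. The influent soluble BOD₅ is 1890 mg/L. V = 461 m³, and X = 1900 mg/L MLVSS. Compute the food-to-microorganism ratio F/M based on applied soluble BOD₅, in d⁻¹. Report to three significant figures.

F/M = applied load / biomass = Q·S₀/(V·X) = 2130 × 1890 / (461.0 × 1900) = 4.596 d⁻¹.

F/M ≈ 4.60 d⁻¹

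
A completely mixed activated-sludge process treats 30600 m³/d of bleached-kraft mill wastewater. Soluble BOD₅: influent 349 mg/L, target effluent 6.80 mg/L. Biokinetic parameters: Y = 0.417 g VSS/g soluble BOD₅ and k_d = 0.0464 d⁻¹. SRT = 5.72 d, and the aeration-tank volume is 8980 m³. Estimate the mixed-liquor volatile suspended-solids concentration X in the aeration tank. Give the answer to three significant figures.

X = Y·Q·ΔS·θ_c / [V·(1 + k_d θ_c)] = 0.417 × 30600 × (349 − 6.80) × 5.72 / [8980 × (1 + 0.0464 × 5.72)] = 2198 mg/L.

X ≈ 2200 mg/L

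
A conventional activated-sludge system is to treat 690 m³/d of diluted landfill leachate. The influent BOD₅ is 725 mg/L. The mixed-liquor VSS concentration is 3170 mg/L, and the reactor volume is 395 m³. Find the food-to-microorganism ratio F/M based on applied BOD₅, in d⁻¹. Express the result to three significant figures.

F/M ≈ 0.400 d⁻¹

Food-to-microorganism ratio F/M = Q S₀ / (V X) = 690 × 725 / (395.0 × 3170) = 0.3995 d⁻¹.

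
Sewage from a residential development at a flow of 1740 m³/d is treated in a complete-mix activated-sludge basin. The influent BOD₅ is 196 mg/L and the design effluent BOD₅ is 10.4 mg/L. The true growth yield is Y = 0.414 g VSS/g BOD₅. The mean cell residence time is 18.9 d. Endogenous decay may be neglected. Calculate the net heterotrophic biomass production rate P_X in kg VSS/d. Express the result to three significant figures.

P_X ≈ 134 kg VSS/d

Since k_d ≈ 0, Y_obs = Y = 0.414 g VSS/g BOD₅.
Substrate removed = Q·(S₀ − S) = 1740 m³/d × (196 − 10.4) g/m³ = 3.23×10^5 g/d = 322.9 kg/d.
P_X = Y_obs · Q(S₀ − S) = 0.4140 × 322.9 = 133.7 kg VSS/d.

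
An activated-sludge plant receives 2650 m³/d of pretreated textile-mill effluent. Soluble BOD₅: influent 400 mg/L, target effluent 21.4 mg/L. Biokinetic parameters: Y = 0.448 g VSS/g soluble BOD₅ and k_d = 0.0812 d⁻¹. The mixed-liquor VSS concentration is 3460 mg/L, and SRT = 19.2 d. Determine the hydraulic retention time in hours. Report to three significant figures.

Steady-state biomass mass balance: V·X·(1 + k_d·θ_c) = Y·Q·(S₀ − S)·θ_c, so V = 0.448 × 2650 × (400 − 21.4) × 19.2 / [3460 × (1 + 0.0812 × 19.2)] = 8.63×10^6 / 8854 = 974.7 m³.
HRT = V/Q = 974.7 m³ / 2650 m³·d⁻¹ = 0.3678 d × 24 = 8.827 h.

τ ≈ 8.83 h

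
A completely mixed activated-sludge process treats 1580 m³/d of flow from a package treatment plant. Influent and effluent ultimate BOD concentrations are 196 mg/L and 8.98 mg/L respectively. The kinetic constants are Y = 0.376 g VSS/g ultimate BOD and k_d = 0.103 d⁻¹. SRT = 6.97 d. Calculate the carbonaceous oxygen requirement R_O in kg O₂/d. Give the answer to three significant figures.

R_O ≈ 204 kg O₂/d

Y_obs = Y / (1 + k_d θ_c) = 0.376 / (1 + 0.103 × 6.97) = 0.376 / 1.718 = 0.2189.
Substrate removed = Q·(S₀ − S) = 1580 m³/d × (196 − 8.98) g/m³ = 2.95×10^5 g/d = 295.5 kg/d.
Biomass synthesised: P_X = Y_obs × 295.5 = 64.67 kg VSS/d.
Carbonaceous O₂ demand = substrate oxidised − cell-mass equivalent = 295.5 − 1.42 × 64.67 = 203.7 kg O₂/d.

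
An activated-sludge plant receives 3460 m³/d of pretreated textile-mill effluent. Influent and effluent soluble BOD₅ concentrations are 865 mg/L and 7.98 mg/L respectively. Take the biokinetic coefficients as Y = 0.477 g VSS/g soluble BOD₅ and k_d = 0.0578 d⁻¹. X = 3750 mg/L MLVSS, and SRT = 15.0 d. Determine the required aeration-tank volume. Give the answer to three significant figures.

V ≈ 3030 m³

From the SRT design equation V = Y Q (S₀−S) θ_c / [X (1 + k_d θ_c)] = 0.477 × 3460 × (865 − 7.98) × 15.0 / [3750 × (1 + 0.0578 × 15.0)] = 2.12×10^7 / 7001 = 3030 m³.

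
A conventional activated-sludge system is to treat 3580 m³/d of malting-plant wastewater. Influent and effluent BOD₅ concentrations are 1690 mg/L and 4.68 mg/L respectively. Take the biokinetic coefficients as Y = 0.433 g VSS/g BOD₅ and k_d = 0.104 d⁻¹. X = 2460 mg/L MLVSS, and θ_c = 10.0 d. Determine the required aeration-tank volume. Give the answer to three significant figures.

V ≈ 5210 m³

From the SRT design equation V = Y Q (S₀−S) θ_c / [X (1 + k_d θ_c)] = 0.433 × 3580 × (1690 − 4.68) × 10.0 / [2460 × (1 + 0.104 × 10.0)] = 2.61×10^7 / 5018 = 5206 m³.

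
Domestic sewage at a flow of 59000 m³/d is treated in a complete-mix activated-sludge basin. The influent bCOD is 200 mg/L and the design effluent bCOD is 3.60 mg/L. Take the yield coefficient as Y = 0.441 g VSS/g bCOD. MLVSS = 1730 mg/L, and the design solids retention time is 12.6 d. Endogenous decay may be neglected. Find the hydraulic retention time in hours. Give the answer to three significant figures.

V·X = Y·Q·ΔS·θ_c gives V = 0.441 × 59000 × (200 − 3.60) × 12.6 / 1730 = 37218 m³.
Hydraulic retention time τ = V/Q = 37218 / 59000 = 0.6308 d = 15.14 h.

τ ≈ 15.1 h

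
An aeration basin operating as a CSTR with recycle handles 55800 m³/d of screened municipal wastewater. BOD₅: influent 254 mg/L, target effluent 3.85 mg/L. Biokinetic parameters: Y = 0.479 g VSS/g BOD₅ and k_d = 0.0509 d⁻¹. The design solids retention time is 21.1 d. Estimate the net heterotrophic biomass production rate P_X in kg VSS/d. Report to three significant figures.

P_X ≈ 3220 kg VSS/d

Observed yield with endogenous decay: Y_obs = Y / (1 + k_d·θ_c) = 0.479 / (1 + 0.0509 × 21.1) = 0.479 / 2.074 = 0.2310 g VSS/g BOD₅.
Substrate removed = Q·(S₀ − S) = 55800 m³/d × (254 − 3.85) g/m³ = 1.4×10^7 g/d = 13958 kg/d.
So the net sludge growth is P_X = 0.2310 × 13958 = 3224 kg VSS/d.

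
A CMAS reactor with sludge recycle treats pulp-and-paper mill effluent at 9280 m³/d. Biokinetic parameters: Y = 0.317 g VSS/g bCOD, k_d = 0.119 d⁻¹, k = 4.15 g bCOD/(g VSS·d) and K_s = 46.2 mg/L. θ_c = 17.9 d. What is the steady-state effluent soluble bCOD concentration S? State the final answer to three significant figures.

From the Monod/SRT balance for a CMAS, S = K_s·(1+k_d θ_c)/[θ_c·(Y k − k_d) − 1] = 46.2 × (1 + 0.119 × 17.9) / [17.9 × (0.317 × 4.15 − 0.119) − 1] = 144.6 / 20.42 = 7.082 mg/L.

S ≈ 7.08 mg/L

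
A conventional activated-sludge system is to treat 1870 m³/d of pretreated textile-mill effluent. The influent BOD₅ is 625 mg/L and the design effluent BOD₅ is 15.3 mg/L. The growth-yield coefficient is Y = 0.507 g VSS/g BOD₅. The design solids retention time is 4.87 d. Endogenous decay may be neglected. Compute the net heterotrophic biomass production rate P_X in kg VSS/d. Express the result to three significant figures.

With endogenous decay neglected, the observed yield equals the true yield: Y_obs = Y = 0.507 g VSS/g BOD₅.
Substrate removed = Q·(S₀ − S) = 1870 m³/d × (625 − 15.3) g/m³ = 1.14×10^6 g/d = 1140 kg/d.
Biomass produced: P_X = Y_obs·Q·ΔS = 0.5070 × 1140 ≈ 578.1 kg VSS/d.

P_X ≈ 578 kg VSS/d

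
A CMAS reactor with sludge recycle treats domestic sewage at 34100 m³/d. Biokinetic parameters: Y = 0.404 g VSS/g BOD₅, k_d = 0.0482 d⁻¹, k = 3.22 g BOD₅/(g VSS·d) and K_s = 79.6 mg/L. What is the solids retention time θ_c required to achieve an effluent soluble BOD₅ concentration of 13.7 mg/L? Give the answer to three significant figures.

θ_c ≈ 7.00 d

From 1/θ_c = Y·k·S/(K_s + S) − k_d: Y·k·S/(K_s+S) = 0.404 × 3.22 × 13.7 / (79.6 + 13.7) = 0.1910 d⁻¹.
Then 1/θ_c = μ − k_d = 0.1910 − 0.0482 = 0.1428 d⁻¹, giving θ_c = 7.002 d.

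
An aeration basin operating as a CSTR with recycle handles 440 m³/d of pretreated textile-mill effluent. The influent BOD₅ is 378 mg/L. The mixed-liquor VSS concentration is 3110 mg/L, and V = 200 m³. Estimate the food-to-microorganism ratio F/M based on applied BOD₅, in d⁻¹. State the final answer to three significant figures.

F/M ≈ 0.267 d⁻¹

Food-to-microorganism ratio F/M = Q S₀ / (V X) = 440 × 378 / (200.0 × 3110) = 0.2674 d⁻¹.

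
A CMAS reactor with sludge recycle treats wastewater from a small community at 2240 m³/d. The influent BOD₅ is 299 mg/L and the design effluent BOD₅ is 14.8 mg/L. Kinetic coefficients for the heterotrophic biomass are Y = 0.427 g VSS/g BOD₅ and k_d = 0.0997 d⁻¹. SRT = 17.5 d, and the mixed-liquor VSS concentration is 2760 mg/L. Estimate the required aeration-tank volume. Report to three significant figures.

From the SRT design equation V = Y Q (S₀−S) θ_c / [X (1 + k_d θ_c)] = 0.427 × 2240 × (299 − 14.8) × 17.5 / [2760 × (1 + 0.0997 × 17.5)] = 4.76×10^6 / 7576 = 628.0 m³.

V ≈ 628 m³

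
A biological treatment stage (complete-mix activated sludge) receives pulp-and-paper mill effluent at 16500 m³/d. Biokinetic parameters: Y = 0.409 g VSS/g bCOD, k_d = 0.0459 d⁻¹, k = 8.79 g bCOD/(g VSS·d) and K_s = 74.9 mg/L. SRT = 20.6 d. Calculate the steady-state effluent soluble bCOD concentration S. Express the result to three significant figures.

S ≈ 2.02 mg/L

Effluent substrate depends only on kinetics and SRT: S = K_s(1 + k_d θ_c) / [θ_c(Yk − k_d) − 1] = 74.9 × (1 + 0.0459 × 20.6) / [20.6 × (0.409 × 8.79 − 0.0459) − 1] = 145.7 / 72.11 = 2.021 mg/L.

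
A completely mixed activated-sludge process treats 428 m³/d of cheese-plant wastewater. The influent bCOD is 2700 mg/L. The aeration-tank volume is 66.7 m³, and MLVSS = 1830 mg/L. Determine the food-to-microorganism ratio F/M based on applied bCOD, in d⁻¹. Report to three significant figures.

Food-to-microorganism ratio F/M = Q S₀ / (V X) = 428 × 2700 / (66.70 × 1830) = 9.467 d⁻¹.

F/M ≈ 9.47 d⁻¹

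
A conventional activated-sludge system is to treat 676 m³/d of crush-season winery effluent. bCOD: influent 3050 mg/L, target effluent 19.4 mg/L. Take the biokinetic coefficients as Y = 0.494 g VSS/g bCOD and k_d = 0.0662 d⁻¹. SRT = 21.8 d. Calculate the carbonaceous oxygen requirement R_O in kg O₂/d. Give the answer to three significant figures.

The observed yield is Y_obs = Y/(1 + k_d·θ_c) = 0.494 / (1 + 0.0662 × 21.8) = 0.494 / 2.443 = 0.2022 g VSS per g bCOD removed.
Mass of bCOD removed per day: Q(S₀ − S) = 676 × 3031 g/m³ = 2049 kg/d.
P_X = Y_obs·Q·(S₀ − S) = 0.2022 × 2049 = 414.2 kg VSS/d.
R_O = Q·(S₀ − S) − 1.42·P_X = 2049 − 1.42 × 414.2 = 1460 kg O₂/d.

R_O ≈ 1460 kg O₂/d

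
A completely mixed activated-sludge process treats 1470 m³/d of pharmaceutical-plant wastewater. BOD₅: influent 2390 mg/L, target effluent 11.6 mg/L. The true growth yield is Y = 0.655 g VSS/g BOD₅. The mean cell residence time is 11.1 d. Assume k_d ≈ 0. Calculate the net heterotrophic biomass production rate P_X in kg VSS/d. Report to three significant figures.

P_X ≈ 2290 kg VSS/d

No decay correction is needed, so Y_obs = Y = 0.655.
ΔS = 2390 − 11.6 = 2378 mg/L, so the substrate removal rate is 1470 × 2378/1000 = 3496 kg BOD₅/d.
Net biomass production P_X = Y_obs × Q·(S₀ − S) = 0.6550 × 3496 = 2290 kg VSS/d.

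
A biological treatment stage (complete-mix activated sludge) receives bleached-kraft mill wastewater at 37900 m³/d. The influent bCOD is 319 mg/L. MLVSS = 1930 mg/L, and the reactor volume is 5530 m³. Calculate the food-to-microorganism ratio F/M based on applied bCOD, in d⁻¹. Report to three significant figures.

F/M ≈ 1.13 d⁻¹

F/M = Q·S₀ / (V·X) = 37900 × 319 / (5530 × 1930) = 1.133 g bCOD·(g VSS·d)⁻¹.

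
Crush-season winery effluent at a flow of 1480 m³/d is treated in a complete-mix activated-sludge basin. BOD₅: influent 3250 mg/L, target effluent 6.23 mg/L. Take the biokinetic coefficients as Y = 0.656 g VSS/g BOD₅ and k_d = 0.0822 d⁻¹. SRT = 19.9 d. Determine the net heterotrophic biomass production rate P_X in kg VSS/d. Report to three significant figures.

The observed yield is Y_obs = Y/(1 + k_d·θ_c) = 0.656 / (1 + 0.0822 × 19.9) = 0.656 / 2.636 = 0.2489 g VSS per g BOD₅ removed.
Mass of BOD₅ removed per day: Q(S₀ − S) = 1480 × 3244 g/m³ = 4801 kg/d.
P_X = Y_obs · Q(S₀ − S) = 0.2489 × 4801 = 1195 kg VSS/d.

P_X ≈ 1190 kg VSS/d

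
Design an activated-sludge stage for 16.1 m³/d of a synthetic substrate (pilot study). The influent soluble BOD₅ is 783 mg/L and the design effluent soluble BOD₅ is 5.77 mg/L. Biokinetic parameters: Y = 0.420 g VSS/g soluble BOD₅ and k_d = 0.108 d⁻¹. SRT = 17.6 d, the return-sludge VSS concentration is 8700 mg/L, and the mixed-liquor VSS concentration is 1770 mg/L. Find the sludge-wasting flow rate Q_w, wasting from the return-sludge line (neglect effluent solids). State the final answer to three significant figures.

From the SRT design equation V = Y Q (S₀−S) θ_c / [X (1 + k_d θ_c)] = 0.420 × 16.1 × (783 − 5.77) × 17.6 / [1770 × (1 + 0.108 × 17.6)] = 9.25×10^4 / 5134 = 18.02 m³.
θ_c = V·X/(Q_w·X_r) when wasting from the recycle, so Q_w = V·X/(θ_c·X_r) = 18.02 × 1770 / (17.6 × 8700) = 0.2083 m³/d.

Q_w ≈ 0.208 m³/d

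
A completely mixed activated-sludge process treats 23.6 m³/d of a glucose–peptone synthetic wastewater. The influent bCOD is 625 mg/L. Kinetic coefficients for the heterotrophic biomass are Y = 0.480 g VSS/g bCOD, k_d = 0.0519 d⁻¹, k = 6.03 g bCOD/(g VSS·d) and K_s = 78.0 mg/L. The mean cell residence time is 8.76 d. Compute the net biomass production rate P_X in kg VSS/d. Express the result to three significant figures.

Effluent substrate depends only on kinetics and SRT: S = K_s(1 + k_d θ_c) / [θ_c(Yk − k_d) − 1] = 78.0 × (1 + 0.0519 × 8.76) / [8.76 × (0.480 × 6.03 − 0.0519) − 1] = 113.5 / 23.90 = 4.747 mg/L.
Y_obs = Y / (1 + k_d θ_c) = 0.480 / (1 + 0.0519 × 8.76) = 0.480 / 1.455 = 0.3300.
Substrate removed = Q·(S₀ − S) = 23.6 m³/d × (625 − 4.75) g/m³ = 1.46×10^4 g/d = 14.64 kg/d.
Biomass produced: P_X = Y_obs·Q·ΔS = 0.3300 × 14.64 ≈ 4.830 kg VSS/d.

P_X ≈ 4.83 kg VSS/d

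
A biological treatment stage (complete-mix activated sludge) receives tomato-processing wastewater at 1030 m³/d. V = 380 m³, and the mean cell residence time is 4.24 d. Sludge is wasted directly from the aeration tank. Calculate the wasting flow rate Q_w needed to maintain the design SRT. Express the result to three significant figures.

Q_w ≈ 89.6 m³/d

Wasting from the aeration tank: Q_w = V / θ_c = 380.0 / 4.24 = 89.62 m³/d.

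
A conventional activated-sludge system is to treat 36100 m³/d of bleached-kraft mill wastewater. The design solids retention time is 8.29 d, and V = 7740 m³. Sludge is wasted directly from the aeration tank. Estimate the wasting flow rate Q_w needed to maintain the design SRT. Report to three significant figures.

Q_w ≈ 934 m³/d

For wasting at MLVSS concentration, Q_w = V/θ_c = 7740/8.29 = 933.7 m³/d.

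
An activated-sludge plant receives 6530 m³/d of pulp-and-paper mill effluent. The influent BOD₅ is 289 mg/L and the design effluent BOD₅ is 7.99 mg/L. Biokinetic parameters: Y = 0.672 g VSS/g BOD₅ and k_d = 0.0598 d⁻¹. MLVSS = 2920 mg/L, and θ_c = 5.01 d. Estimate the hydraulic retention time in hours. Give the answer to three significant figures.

τ ≈ 5.98 h

From the SRT design equation V = Y Q (S₀−S) θ_c / [X (1 + k_d θ_c)] = 0.672 × 6530 × (289 − 7.99) × 5.01 / [2920 × (1 + 0.0598 × 5.01)] = 6.18×10^6 / 3795 = 1628 m³.
HRT = V/Q = 1628 m³ / 6530 m³·d⁻¹ = 0.2493 d × 24 = 5.983 h.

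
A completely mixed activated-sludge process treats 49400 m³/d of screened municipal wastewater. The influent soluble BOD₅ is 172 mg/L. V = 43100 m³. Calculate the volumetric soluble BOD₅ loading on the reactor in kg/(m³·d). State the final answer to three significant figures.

Applied soluble BOD₅ load per unit volume = Q·S₀/V = (49400 × 172/1000)/43100 = 0.1971 kg soluble BOD₅·m⁻³·d⁻¹.

L_v ≈ 0.197 kg soluble BOD₅/(m³·d)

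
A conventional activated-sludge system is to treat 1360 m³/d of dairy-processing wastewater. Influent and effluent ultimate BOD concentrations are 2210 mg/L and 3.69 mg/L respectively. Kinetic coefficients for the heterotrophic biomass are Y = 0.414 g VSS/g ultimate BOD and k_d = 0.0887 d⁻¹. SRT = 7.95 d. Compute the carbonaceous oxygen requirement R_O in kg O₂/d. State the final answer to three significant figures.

R_O ≈ 1970 kg O₂/d

Correct the yield for decay: Y_obs = Y/(1 + k_d θ_c) = 0.414 / (1 + 0.0887 × 7.95) = 0.414 / 1.705 = 0.2428.
Substrate removed = Q·(S₀ − S) = 1360 m³/d × (2210 − 3.69) g/m³ = 3×10^6 g/d = 3001 kg/d.
Biomass synthesised: P_X = Y_obs × 3001 = 728.5 kg VSS/d.
R_O = Q·ΔS − 1.42 P_X = 3001 − 1034 = 1966 kg O₂/d.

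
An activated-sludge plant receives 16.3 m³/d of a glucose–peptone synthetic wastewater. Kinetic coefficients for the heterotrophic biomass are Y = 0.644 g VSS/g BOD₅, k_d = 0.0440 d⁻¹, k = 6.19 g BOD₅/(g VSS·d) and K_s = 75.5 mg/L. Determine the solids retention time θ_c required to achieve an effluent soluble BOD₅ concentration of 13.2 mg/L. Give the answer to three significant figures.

θ_c ≈ 1.82 d

At the target effluent, Y k S/(K_s+S) = 0.644×6.19×13.2/88.70 = 0.5932 d⁻¹.
1/θ_c = 0.5932 − 0.0440 = 0.5492 d⁻¹, so θ_c = 1.821 d.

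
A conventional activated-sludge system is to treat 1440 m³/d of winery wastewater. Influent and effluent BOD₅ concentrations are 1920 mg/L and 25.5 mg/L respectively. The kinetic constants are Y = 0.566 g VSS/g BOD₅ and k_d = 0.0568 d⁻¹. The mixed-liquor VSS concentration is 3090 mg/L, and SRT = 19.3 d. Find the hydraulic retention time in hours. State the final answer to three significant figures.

τ ≈ 76.7 h

Rearranging the biomass balance for a CMAS with decay, V = Y·Q·ΔS·θ_c / [X·(1+k_d θ_c)] = 0.566 × 1440 × (1920 − 25.5) × 19.3 / [3090 × (1 + 0.0568 × 19.3)] = 2.98×10^7 / 6477 = 4601 m³.
Hydraulic retention time τ = V/Q = 4601 / 1440 = 3.195 d = 76.68 h.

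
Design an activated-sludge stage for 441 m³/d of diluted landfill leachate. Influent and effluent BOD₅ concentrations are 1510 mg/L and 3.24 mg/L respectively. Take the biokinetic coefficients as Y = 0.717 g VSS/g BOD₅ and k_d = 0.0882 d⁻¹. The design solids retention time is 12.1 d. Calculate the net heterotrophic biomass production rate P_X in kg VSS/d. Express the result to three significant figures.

Y_obs = Y / (1 + k_d θ_c) = 0.717 / (1 + 0.0882 × 12.1) = 0.717 / 2.067 = 0.3468.
Mass of BOD₅ removed per day: Q(S₀ − S) = 441 × 1507 g/m³ = 664.5 kg/d.
So the net sludge growth is P_X = 0.3468 × 664.5 = 230.5 kg VSS/d.

P_X ≈ 230 kg VSS/d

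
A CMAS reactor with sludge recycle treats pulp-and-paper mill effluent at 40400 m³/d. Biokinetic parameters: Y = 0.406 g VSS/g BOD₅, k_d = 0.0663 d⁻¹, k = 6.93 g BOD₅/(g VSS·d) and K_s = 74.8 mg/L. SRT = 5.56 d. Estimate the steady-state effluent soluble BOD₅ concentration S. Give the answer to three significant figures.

From the Monod/SRT balance for a CMAS, S = K_s·(1+k_d θ_c)/[θ_c·(Y k − k_d) − 1] = 74.8 × (1 + 0.0663 × 5.56) / [5.56 × (0.406 × 6.93 − 0.0663) − 1] = 102.4 / 14.27 = 7.172 mg/L.

S ≈ 7.17 mg/L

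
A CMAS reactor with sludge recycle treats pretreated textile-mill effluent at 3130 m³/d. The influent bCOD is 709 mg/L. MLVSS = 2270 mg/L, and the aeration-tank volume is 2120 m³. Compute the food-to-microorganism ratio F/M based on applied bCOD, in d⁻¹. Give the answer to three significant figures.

F/M ≈ 0.461 d⁻¹

F/M = Q·S₀ / (V·X) = 3130 × 709 / (2120 × 2270) = 0.4611 g bCOD·(g VSS·d)⁻¹.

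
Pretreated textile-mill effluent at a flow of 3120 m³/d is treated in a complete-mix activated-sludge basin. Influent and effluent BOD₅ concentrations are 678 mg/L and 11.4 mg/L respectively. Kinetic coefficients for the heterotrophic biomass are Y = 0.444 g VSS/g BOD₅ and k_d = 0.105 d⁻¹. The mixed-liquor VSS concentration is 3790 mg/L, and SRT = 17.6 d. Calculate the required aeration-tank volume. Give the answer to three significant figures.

V ≈ 1510 m³

From the SRT design equation V = Y Q (S₀−S) θ_c / [X (1 + k_d θ_c)] = 0.444 × 3120 × (678 − 11.4) × 17.6 / [3790 × (1 + 0.105 × 17.6)] = 1.63×10^7 / 10794 = 1506 m³.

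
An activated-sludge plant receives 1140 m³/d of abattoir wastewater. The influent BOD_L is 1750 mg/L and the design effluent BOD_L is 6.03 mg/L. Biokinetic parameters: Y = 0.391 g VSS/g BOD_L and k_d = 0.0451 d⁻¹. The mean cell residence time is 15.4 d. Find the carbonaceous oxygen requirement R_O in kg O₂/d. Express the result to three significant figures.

R_O ≈ 1340 kg O₂/d

Y_obs = Y / (1 + k_d θ_c) = 0.391 / (1 + 0.0451 × 15.4) = 0.391 / 1.695 = 0.2307.
Substrate removed = Q·(S₀ − S) = 1140 m³/d × (1750 − 6.03) g/m³ = 1.99×10^6 g/d = 1988 kg/d.
Biomass synthesised: P_X = Y_obs × 1988 = 458.7 kg VSS/d.
R_O = Q·(S₀ − S) − 1.42·P_X = 1988 − 1.42 × 458.7 = 1337 kg O₂/d.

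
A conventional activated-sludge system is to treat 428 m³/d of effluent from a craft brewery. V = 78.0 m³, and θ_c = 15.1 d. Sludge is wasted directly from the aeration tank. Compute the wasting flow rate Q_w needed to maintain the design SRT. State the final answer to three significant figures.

With mixed-liquor wasting, θ_c = V/Q_w, so Q_w = V/θ_c = 78.00/15.1 = 5.166 m³/d.

Q_w ≈ 5.17 m³/d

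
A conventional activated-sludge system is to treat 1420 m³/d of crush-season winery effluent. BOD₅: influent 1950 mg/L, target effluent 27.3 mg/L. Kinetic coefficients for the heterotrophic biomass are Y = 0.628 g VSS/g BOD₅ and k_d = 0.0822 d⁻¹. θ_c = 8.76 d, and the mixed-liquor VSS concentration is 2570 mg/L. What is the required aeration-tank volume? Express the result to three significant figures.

V ≈ 3400 m³

Steady-state biomass mass balance: V·X·(1 + k_d·θ_c) = Y·Q·(S₀ − S)·θ_c, so V = 0.628 × 1420 × (1950 − 27.3) × 8.76 / [2570 × (1 + 0.0822 × 8.76)] = 1.5×10^7 / 4421 = 3398 m³.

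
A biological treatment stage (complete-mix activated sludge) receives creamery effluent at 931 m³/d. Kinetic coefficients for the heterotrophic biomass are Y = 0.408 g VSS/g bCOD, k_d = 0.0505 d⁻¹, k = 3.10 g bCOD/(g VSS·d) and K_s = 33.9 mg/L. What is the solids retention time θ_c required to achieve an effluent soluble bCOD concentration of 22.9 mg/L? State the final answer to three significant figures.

Specific growth rate at S = 22.9 mg/L: μ = YkS/(K_s+S) = 0.408·3.10·22.9/(33.9+22.9) = 0.5099 d⁻¹.
1/θ_c = 0.5099 − 0.0505 = 0.4594 d⁻¹, so θ_c = 2.177 d.

θ_c ≈ 2.18 d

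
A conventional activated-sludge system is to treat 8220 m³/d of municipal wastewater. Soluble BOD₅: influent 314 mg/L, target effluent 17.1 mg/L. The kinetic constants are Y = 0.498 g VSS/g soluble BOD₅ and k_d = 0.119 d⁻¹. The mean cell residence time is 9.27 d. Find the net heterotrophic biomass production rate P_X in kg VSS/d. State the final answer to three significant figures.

Observed yield with endogenous decay: Y_obs = Y / (1 + k_d·θ_c) = 0.498 / (1 + 0.119 × 9.27) = 0.498 / 2.103 = 0.2368 g VSS/g soluble BOD₅.
Mass of soluble BOD₅ removed per day: Q(S₀ − S) = 8220 × 296.9 g/m³ = 2441 kg/d.
So the net sludge growth is P_X = 0.2368 × 2441 = 577.9 kg VSS/d.

P_X ≈ 578 kg VSS/d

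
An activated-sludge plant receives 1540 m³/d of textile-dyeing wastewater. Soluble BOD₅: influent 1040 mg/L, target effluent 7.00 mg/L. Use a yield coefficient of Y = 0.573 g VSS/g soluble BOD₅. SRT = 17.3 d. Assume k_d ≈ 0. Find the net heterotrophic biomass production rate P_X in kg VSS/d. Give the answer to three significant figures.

Since k_d ≈ 0, Y_obs = Y = 0.573 g VSS/g soluble BOD₅.
Q·(S₀ − S) = 1540 × (1040 − 7.00) × 10⁻³ = 1591 kg/d removed.
So the net sludge growth is P_X = 0.5730 × 1591 = 911.5 kg VSS/d.

P_X ≈ 912 kg VSS/d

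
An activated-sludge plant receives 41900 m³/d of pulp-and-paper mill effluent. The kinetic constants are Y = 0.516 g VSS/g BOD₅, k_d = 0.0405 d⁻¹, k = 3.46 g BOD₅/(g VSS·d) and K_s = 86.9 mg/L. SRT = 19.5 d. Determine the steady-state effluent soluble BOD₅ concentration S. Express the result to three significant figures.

S ≈ 4.71 mg/L

From the Monod/SRT balance for a CMAS, S = K_s·(1+k_d θ_c)/[θ_c·(Y k − k_d) − 1] = 86.9 × (1 + 0.0405 × 19.5) / [19.5 × (0.516 × 3.46 − 0.0405) − 1] = 155.5 / 33.02 = 4.709 mg/L.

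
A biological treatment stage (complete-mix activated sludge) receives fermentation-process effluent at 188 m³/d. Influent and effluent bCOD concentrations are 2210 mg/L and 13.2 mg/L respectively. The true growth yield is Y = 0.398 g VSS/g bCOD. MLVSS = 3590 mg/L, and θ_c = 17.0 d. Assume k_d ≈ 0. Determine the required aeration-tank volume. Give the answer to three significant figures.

Biomass mass balance (decay neglected): V·X = Y·Q·(S₀ − S)·θ_c, so V = 0.398 × 188 × (2210 − 13.2) × 17.0 / 3590 = 778.4 m³.

V ≈ 778 m³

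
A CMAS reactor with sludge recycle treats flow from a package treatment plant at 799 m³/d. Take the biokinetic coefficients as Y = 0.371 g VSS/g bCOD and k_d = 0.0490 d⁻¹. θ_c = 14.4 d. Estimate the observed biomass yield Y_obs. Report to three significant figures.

Correct the yield for decay: Y_obs = Y/(1 + k_d θ_c) = 0.371 / (1 + 0.0490 × 14.4) = 0.371 / 1.706 = 0.2175.

Y_obs ≈ 0.218 g VSS/g bCOD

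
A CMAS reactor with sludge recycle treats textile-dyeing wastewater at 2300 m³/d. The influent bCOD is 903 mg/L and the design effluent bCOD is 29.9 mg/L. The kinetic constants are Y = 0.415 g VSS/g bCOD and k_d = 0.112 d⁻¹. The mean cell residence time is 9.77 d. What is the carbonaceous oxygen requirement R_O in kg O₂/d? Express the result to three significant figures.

Correct the yield for decay: Y_obs = Y/(1 + k_d θ_c) = 0.415 / (1 + 0.112 × 9.77) = 0.415 / 2.094 = 0.1982.
Substrate removed = Q·(S₀ − S) = 2300 m³/d × (903 − 29.9) g/m³ = 2.01×10^6 g/d = 2008 kg/d.
Net sludge production P_X = 0.1982 × 2008 = 397.9 kg VSS/d.
R_O = Q·(S₀ − S) − 1.42·P_X = 2008 − 1.42 × 397.9 = 1443 kg O₂/d.

R_O ≈ 1440 kg O₂/d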